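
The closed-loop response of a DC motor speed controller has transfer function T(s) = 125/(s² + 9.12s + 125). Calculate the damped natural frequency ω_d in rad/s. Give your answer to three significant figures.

ω_d ≈ 10.2 rad/s

Comparing the denominator to s² + 2ζω_n s + ω_n²: ω_n = √125 = 11.2 rad/s, and 2ζω_n = 9.12 so ζ = 9.12/(2·11.2) = 0.408.
The damped frequency ω_d = ω_n√(1−ζ²) = 10.2 rad/s.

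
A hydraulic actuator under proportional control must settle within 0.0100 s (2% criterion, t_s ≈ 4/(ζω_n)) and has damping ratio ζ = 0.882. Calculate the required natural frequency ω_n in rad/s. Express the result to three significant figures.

ω_n ≈ 454 rad/s

Rearranging t_s ≈ 4/(ζω_n) gives ω_n = 4/(ζ·t_s) = 4/(0.882 × 0.0100) = 454 rad/s.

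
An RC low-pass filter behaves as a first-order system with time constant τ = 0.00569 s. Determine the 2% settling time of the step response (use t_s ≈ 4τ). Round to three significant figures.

t_s ≈ 0.0228 s

t_s ≈ 4τ = 0.0228 s.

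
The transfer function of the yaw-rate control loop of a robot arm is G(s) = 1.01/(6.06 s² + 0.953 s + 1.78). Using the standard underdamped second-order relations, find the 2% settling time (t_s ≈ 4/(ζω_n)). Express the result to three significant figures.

t_s ≈ 50.9 s

Dividing through by 6.06: denominator becomes s² + 0.1573 s + 0.2937.
So ω_n = √0.2937 = 0.542 rad/s and ζ = 0.1573/(2·0.542) = 0.145.
t_s ≈ 4/(ζω_n) = 50.9 s.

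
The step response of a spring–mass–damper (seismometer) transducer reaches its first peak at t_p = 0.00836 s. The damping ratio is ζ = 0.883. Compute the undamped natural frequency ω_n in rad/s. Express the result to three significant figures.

ω_n ≈ 801 rad/s

Peak time t_p = π/ω_d, so ω_d = π/t_p = π/0.00836 = 376 rad/s.
ω_n = ω_d/√(1−ζ²) = 376/√0.220 = 801 rad/s.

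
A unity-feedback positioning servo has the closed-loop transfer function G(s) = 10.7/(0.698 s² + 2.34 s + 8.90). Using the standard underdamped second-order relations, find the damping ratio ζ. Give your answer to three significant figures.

Dividing through by 0.698: denominator becomes s² + 3.352 s + 12.75.
So ω_n = √12.75 = 3.57 rad/s and ζ = 3.352/(2·3.57) = 0.469.

ζ ≈ 0.469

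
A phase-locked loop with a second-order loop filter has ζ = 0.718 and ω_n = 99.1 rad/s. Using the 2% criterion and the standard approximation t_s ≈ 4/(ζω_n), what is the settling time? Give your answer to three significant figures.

t_s ≈ 4/(ζω_n) = 4/(0.718 × 99.1) = 0.0562 s.

t_s ≈ 0.0562 s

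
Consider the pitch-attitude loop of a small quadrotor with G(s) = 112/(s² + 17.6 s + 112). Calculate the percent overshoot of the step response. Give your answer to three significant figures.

Comparing the denominator to s² + 2ζω_n s + ω_n²: ω_n = √112 = 10.6 rad/s, and 2ζω_n = 17.6 so ζ = 17.6/(2·10.6) = 0.832.
%OS = 100·exp(−πζ/√(1−ζ²)) = 0.907%.

%OS ≈ 0.907%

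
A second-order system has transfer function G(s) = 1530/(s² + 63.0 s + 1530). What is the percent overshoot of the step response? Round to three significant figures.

ω_n = √1530 = 39.1 rad/s; ζ = 63.0/(2·39.1) = 0.805.
Overshoot: exp(−π·0.805/√(1−0.805²)) = 0.0140, i.e. 1.40%.

%OS ≈ 1.40%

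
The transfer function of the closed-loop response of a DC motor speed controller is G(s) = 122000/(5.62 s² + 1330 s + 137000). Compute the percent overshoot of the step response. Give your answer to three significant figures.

Dividing through by 5.62: denominator becomes s² + 236.7 s + 24380.
So ω_n = √24380 = 156 rad/s and ζ = 236.7/(2·156) = 0.758.
%OS = 100·exp(−πζ/√(1−ζ²)) = 2.60%.

%OS ≈ 2.60%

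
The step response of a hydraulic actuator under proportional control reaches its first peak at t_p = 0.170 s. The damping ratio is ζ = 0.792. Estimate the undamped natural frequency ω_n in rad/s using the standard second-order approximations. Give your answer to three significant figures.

Peak time t_p = π/ω_d, so ω_d = π/t_p = π/0.170 = 18.5 rad/s.
ω_n = ω_d/√(1−ζ²) = 18.5/√0.373 = 30.3 rad/s.

ω_n ≈ 30.3 rad/s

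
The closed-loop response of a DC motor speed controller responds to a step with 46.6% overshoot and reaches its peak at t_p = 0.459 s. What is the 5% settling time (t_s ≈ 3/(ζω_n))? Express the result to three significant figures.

From the overshoot, ζ = −ln(OS)/√(π²+ln²(OS)) = 0.236.
t_p = π/ω_d ⇒ ω_d = 6.84 rad/s; then ω_n = ω_d/√(1−ζ²) = 7.04 rad/s.
t_s ≈ 3/(ζω_n) = 3/(0.236·7.04) = 1.80 s.

t_s ≈ 1.80 s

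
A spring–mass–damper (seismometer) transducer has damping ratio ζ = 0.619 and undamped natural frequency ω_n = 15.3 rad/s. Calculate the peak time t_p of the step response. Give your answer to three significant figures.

t_p ≈ 0.261 s

The damped frequency is ω_d = ω_n√(1−ζ²) = 15.3·√(1−0.383) = 12.0 rad/s.
Peak time t_p = π/ω_d = π/12.0 = 0.261 s.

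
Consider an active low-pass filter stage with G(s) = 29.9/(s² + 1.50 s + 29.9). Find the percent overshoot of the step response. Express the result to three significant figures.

Comparing the denominator to s² + 2ζω_n s + ω_n²: ω_n = √29.9 = 5.47 rad/s, and 2ζω_n = 1.50 so ζ = 1.50/(2·5.47) = 0.137.
%OS = 100·exp(−πζ/√(1−ζ²)) = 64.7%.

%OS ≈ 64.7%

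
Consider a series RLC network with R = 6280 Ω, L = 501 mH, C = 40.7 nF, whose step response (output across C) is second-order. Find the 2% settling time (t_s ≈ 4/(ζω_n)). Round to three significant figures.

For a series RLC circuit (capacitor voltage as output), ω_n = 1/√(LC) = 1/√(501 mH · 40.7 nF) = 7000 rad/s.
ζ = (R/2)·√(C/L) = (6280/2)·√(40.7 nF/501 mH) = 0.895.
t_s ≈ 4/(ζω_n) = 0.000638 s.

t_s ≈ 0.000638 s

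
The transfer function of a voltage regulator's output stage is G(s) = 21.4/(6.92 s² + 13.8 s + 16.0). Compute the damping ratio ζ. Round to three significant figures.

ζ ≈ 0.656

Dividing through by 6.92: denominator becomes s² + 1.994 s + 2.312.
So ω_n = √2.312 = 1.52 rad/s and ζ = 1.994/(2·1.52) = 0.656.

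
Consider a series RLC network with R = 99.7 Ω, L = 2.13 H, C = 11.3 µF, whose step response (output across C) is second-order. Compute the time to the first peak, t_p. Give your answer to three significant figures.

For a series RLC circuit (capacitor voltage as output), ω_n = 1/√(LC) = 1/√(2.13 H · 11.3 µF) = 204 rad/s.
ζ = (R/2)·√(C/L) = (99.7/2)·√(11.3 µF/2.13 H) = 0.115.
The damped frequency ω_d = ω_n√(1−ζ²) = 202 rad/s. t_p = π/ω_d = 0.0155 s.

t_p ≈ 0.0155 s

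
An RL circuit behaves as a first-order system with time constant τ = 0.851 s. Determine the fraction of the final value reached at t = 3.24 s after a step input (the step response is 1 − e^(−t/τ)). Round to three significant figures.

y/y_∞ ≈ 0.978

y(t)/y_∞ = 1 − e^(−t/τ) = 1 − e^(−3.24/0.851) = 1 − e^(−3.81) = 0.978.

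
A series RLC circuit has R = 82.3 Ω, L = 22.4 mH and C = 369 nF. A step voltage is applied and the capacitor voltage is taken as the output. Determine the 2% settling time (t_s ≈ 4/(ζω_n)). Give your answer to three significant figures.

For a series RLC circuit (capacitor voltage as output), ω_n = 1/√(LC) = 1/√(22.4 mH · 369 nF) = 11000 rad/s.
ζ = (R/2)·√(C/L) = (82.3/2)·√(369 nF/22.4 mH) = 0.167.
t_s ≈ 4/(ζω_n) = 0.00218 s.

t_s ≈ 0.00218 s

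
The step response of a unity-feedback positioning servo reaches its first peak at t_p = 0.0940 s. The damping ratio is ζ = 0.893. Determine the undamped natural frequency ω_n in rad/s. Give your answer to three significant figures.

ω_n ≈ 74.3 rad/s

Peak time t_p = π/ω_d, so ω_d = π/t_p = π/0.0940 = 33.4 rad/s.
ω_n = ω_d/√(1−ζ²) = 33.4/√0.203 = 74.3 rad/s.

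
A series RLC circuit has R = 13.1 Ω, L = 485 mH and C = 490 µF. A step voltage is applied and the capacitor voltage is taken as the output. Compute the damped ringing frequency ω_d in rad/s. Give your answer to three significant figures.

For a series RLC circuit (capacitor voltage as output), ω_n = 1/√(LC) = 1/√(485 mH · 490 µF) = 64.9 rad/s.
ζ = (R/2)·√(C/L) = (13.1/2)·√(490 µF/485 mH) = 0.208.
ω_d = ω_n√(1−ζ²) = 63.4 rad/s.

ω_d ≈ 63.4 rad/s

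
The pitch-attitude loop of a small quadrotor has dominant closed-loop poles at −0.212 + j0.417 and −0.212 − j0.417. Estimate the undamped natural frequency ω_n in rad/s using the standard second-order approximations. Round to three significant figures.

ω_n ≈ 0.468 rad/s

With σ = 0.212, ω_d = 0.417: ω_n = √(σ²+ω_d²) = 0.468 rad/s, ζ = σ/ω_n = 0.453.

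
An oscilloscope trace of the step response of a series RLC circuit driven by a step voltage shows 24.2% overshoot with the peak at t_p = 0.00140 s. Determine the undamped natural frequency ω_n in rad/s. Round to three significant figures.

ω_n ≈ 2460 rad/s

The overshoot fixes ζ = −ln(OS)/√(π²+ln²(OS)) = 0.412.
From t_p = π/ω_d, ω_d = π/0.00140 = 2240 rad/s, so ω_n = ω_d/√(1−ζ²) = 2460 rad/s.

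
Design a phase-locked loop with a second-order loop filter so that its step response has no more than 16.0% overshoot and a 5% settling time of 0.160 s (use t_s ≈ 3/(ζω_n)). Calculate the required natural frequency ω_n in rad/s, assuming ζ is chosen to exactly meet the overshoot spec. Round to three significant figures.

ω_n ≈ 37.2 rad/s

From %OS = 100·exp(−πζ/√(1−ζ²)), invert to get ζ = −ln(OS)/√(π² + ln²(OS)) with OS = 0.160.
−ln 0.160 = 1.833, so ζ = 1.833/√(π² + 3.358) = 0.504.
From t_s ≈ 3/(ζω_n): ω_n = 3/(ζ·t_s) = 3/(0.504·0.160) = 37.2 rad/s.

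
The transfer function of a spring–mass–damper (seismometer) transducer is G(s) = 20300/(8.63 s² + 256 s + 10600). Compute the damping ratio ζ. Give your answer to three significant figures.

ζ ≈ 0.423

Dividing through by 8.63: denominator becomes s² + 29.66 s + 1228.
So ω_n = √1228 = 35.0 rad/s and ζ = 29.66/(2·35.0) = 0.423.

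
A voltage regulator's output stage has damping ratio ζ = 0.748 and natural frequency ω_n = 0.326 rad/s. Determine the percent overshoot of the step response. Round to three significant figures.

For an underdamped second-order system, %OS = 100·exp(−πζ/√(1−ζ²)).
πζ/√(1−ζ²) = π·0.748/√(1−0.560) = 3.541, so %OS = 100·e^(−3.541) = 2.90%.

%OS ≈ 2.90%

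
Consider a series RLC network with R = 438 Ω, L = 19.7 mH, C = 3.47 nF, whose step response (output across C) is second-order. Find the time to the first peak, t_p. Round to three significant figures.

t_p ≈ 0.0000261 s

For a series RLC circuit (capacitor voltage as output), ω_n = 1/√(LC) = 1/√(19.7 mH · 3.47 nF) = 121000 rad/s.
ζ = (R/2)·√(C/L) = (438/2)·√(3.47 nF/19.7 mH) = 0.0919.
The damped frequency ω_d = ω_n√(1−ζ²) = 120000 rad/s. t_p = π/ω_d = 0.0000261 s.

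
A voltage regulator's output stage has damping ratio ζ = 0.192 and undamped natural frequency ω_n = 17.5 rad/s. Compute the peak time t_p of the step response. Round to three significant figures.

The damped frequency is ω_d = ω_n√(1−ζ²) = 17.5·√(1−0.0369) = 17.2 rad/s.
Peak time t_p = π/ω_d = π/17.2 = 0.183 s.

t_p ≈ 0.183 s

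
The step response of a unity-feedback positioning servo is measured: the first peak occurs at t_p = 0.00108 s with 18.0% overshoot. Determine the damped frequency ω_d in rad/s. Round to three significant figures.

t_p = π/ω_d, so ω_d = π/0.00108 = 2910 rad/s.

ω_d ≈ 2910 rad/s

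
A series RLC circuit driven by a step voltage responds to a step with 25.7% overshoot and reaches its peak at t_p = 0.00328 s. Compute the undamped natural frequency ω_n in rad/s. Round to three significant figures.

ω_n ≈ 1040 rad/s

The overshoot fixes ζ = −ln(OS)/√(π²+ln²(OS)) = 0.397.
From t_p = π/ω_d, ω_d = π/0.00328 = 958 rad/s, so ω_n = ω_d/√(1−ζ²) = 1040 rad/s.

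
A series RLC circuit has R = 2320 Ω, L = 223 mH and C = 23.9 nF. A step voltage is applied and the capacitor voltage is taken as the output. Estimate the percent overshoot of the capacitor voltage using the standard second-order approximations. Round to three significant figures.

%OS ≈ 27.5%

For a series RLC circuit (capacitor voltage as output), ω_n = 1/√(LC) = 1/√(223 mH · 23.9 nF) = 13700 rad/s.
ζ = (R/2)·√(C/L) = (2320/2)·√(23.9 nF/223 mH) = 0.380.
%OS = 100 e^{−πζ/√(1−ζ²)} with ζ = 0.380 gives 27.5%.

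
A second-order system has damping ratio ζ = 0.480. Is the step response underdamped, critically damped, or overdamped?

underdamped

Since ζ = 0.480 < 1, the system is underdamped.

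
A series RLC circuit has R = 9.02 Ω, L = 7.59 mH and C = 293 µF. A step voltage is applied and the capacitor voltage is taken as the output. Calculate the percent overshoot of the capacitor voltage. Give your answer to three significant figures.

For a series RLC circuit (capacitor voltage as output), ω_n = 1/√(LC) = 1/√(7.59 mH · 293 µF) = 671 rad/s.
ζ = (R/2)·√(C/L) = (9.02/2)·√(293 µF/7.59 mH) = 0.886.
%OS = 100·exp(−πζ/√(1−ζ²)) = 0.246%.

%OS ≈ 0.246%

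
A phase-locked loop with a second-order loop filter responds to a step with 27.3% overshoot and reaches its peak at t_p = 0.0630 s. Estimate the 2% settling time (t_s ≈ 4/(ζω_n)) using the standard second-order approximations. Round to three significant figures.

The overshoot fixes ζ = −ln(OS)/√(π²+ln²(OS)) = 0.382.
t_p = π/ω_d ⇒ ω_d = 49.9 rad/s; then ω_n = ω_d/√(1−ζ²) = 54.0 rad/s.
t_s ≈ 4/(ζω_n) = 4/(0.382·54.0) = 0.194 s.

t_s ≈ 0.194 s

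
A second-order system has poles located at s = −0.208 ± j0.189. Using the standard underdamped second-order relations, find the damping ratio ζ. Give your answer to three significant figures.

ζ ≈ 0.740

|pole| = ω_n = √(0.208² + 0.189²) = 0.281 rad/s; ζ = cos θ = σ/ω_n = 0.740.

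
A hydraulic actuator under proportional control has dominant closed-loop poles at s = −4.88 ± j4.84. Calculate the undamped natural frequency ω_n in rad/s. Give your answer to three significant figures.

|pole| = ω_n = √(4.88² + 4.84²) = 6.87 rad/s; ζ = cos θ = σ/ω_n = 0.710.

ω_n ≈ 6.87 rad/s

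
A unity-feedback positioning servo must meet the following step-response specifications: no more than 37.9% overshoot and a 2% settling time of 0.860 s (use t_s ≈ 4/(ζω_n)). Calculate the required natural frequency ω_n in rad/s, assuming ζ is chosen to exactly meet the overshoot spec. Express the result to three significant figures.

ζ = −ln(OS)/√(π² + (ln OS)²). With OS = 0.379, ln OS = −0.9702 and ζ = 0.9702/3.288 = 0.295.
Then ω_n = 4/(ζ t_s) = 4/(0.295 × 0.860) = 15.8 rad/s.

ω_n ≈ 15.8 rad/s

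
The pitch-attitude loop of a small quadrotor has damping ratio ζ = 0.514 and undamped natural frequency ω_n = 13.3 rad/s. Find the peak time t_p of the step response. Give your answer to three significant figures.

The damped frequency is ω_d = ω_n√(1−ζ²) = 13.3·√(1−0.264) = 11.4 rad/s.
Peak time t_p = π/ω_d = π/11.4 = 0.275 s.

t_p ≈ 0.275 s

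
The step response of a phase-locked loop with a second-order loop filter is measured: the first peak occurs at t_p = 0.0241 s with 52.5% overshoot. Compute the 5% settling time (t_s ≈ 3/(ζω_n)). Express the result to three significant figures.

The overshoot fixes ζ = −ln(OS)/√(π²+ln²(OS)) = 0.201.
t_p = π/ω_d ⇒ ω_d = 130 rad/s; then ω_n = ω_d/√(1−ζ²) = 133 rad/s.
t_s ≈ 3/(ζω_n) = 3/(0.201·133) = 0.112 s.

t_s ≈ 0.112 s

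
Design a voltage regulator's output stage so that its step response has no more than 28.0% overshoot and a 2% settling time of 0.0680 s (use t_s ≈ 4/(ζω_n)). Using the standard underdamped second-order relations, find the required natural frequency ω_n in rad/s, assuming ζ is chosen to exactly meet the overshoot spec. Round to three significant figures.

From %OS = 100·exp(−πζ/√(1−ζ²)), invert to get ζ = −ln(OS)/√(π² + ln²(OS)) with OS = 0.280.
−ln 0.280 = 1.273, so ζ = 1.273/√(π² + 1.620) = 0.376.
From t_s ≈ 4/(ζω_n): ω_n = 4/(ζ·t_s) = 4/(0.376·0.0680) = 157 rad/s.

ω_n ≈ 157 rad/s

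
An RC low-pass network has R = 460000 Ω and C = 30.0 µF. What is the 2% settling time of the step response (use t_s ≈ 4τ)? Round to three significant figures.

τ = RC = 460000 × 30.0 µF = 13.8 s.
t_s ≈ 4τ = 55.2 s.

t_s ≈ 55.2 s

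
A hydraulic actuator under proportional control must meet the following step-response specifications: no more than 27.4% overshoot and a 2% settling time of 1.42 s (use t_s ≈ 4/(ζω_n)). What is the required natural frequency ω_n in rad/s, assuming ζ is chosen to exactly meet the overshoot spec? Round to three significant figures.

ζ = −ln(OS)/√(π² + (ln OS)²). With OS = 0.274, ln OS = −1.295 and ζ = 1.295/3.398 = 0.381.
From t_s ≈ 4/(ζω_n): ω_n = 4/(ζ·t_s) = 4/(0.381·1.42) = 7.39 rad/s.

ω_n ≈ 7.39 rad/s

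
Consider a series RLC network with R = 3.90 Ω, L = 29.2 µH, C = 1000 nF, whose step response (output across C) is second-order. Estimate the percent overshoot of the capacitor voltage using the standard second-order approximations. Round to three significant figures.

For a series RLC circuit (capacitor voltage as output), ω_n = 1/√(LC) = 1/√(29.2 µH · 1000 nF) = 185000 rad/s.
ζ = (R/2)·√(C/L) = (3.90/2)·√(1000 nF/29.2 µH) = 0.361.
%OS = 100 e^{−πζ/√(1−ζ²)} with ζ = 0.361 gives 29.7%.

%OS ≈ 29.7%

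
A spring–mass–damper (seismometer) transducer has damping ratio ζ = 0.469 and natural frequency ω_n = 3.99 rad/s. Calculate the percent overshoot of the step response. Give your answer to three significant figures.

%OS ≈ 18.9%

For an underdamped second-order system, %OS = 100·exp(−πζ/√(1−ζ²)).
πζ/√(1−ζ²) = π·0.469/√(1−0.220) = 1.668, so %OS = 100·e^(−1.668) = 18.9%.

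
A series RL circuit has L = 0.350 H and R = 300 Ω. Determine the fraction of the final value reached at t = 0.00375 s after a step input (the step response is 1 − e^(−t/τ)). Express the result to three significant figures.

τ = L/R = 0.350/300 = 0.00117 s.
y(t)/y_∞ = 1 − e^(−t/τ) = 1 − e^(−0.00375/0.00117) = 1 − e^(−3.21) = 0.960.

y/y_∞ ≈ 0.960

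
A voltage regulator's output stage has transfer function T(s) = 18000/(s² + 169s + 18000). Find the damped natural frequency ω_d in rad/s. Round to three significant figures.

ω_d ≈ 104 rad/s

Comparing the denominator to s² + 2ζω_n s + ω_n²: ω_n = √18000 = 134 rad/s, and 2ζω_n = 169 so ζ = 169/(2·134) = 0.630.
ω_d = ω_n√(1−ζ²) = 104 rad/s.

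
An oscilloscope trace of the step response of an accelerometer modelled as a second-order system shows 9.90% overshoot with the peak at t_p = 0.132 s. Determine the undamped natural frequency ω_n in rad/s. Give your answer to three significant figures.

ζ from %OS: ζ = |ln 0.0990|/√(π²+ln²0.0990) = 0.593.
t_p = π/ω_d ⇒ ω_d = 23.8 rad/s; then ω_n = ω_d/√(1−ζ²) = 29.6 rad/s.

ω_n ≈ 29.6 rad/s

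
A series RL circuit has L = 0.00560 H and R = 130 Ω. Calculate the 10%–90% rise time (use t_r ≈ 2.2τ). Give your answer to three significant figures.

t_r ≈ 0.0000948 s

τ = L/R = 0.00560/130 = 0.0000431 s.
t_r ≈ 2.2τ = 0.0000948 s.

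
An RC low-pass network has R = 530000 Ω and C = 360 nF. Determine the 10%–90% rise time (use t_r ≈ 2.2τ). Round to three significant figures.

τ = RC = 530000 × 360 nF = 0.191 s.
t_r ≈ 2.2τ = 0.420 s.

t_r ≈ 0.420 s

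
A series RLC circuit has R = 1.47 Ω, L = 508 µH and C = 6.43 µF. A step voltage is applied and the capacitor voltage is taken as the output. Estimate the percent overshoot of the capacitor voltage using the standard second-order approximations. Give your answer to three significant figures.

For a series RLC circuit (capacitor voltage as output), ω_n = 1/√(LC) = 1/√(508 µH · 6.43 µF) = 17500 rad/s.
ζ = (R/2)·√(C/L) = (1.47/2)·√(6.43 µF/508 µH) = 0.0827.
%OS = 100 e^{−πζ/√(1−ζ²)} with ζ = 0.0827 gives 77.1%.

%OS ≈ 77.1%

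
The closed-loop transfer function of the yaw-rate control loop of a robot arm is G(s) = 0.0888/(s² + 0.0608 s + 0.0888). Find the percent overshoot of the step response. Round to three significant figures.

ω_n = √0.0888 = 0.298 rad/s; ζ = 0.0608/(2·0.298) = 0.102.
%OS = 100·exp(−πζ/√(1−ζ²)) = 72.5%.

%OS ≈ 72.5%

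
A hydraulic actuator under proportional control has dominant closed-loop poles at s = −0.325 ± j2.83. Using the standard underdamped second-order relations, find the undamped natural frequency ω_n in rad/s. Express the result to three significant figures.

ω_n ≈ 2.85 rad/s

|pole| = ω_n = √(0.325² + 2.83²) = 2.85 rad/s; ζ = cos θ = σ/ω_n = 0.114.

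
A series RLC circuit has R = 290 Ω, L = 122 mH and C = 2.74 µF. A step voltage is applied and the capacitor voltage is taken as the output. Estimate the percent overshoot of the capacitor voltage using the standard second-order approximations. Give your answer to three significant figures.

%OS ≈ 5.12%

For a series RLC circuit (capacitor voltage as output), ω_n = 1/√(LC) = 1/√(122 mH · 2.74 µF) = 1730 rad/s.
ζ = (R/2)·√(C/L) = (290/2)·√(2.74 µF/122 mH) = 0.687.
%OS = 100 e^{−πζ/√(1−ζ²)} with ζ = 0.687 gives 5.12%.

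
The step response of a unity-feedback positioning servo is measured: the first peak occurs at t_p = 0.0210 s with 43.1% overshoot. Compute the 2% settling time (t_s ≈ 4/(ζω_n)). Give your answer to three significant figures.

t_s ≈ 0.0998 s

ζ from %OS: ζ = |ln 0.431|/√(π²+ln²0.431) = 0.259.
From t_p = π/ω_d, ω_d = π/0.0210 = 150 rad/s, so ω_n = ω_d/√(1−ζ²) = 155 rad/s.
t_s ≈ 4/(ζω_n) = 4/(0.259·155) = 0.0998 s.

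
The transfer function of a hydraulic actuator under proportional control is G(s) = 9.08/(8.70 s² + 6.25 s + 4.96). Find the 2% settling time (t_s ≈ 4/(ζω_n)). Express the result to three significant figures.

t_s ≈ 11.1 s

Dividing through by 8.70: denominator becomes s² + 0.7184 s + 0.5701.
So ω_n = √0.5701 = 0.755 rad/s and ζ = 0.7184/(2·0.755) = 0.476.
t_s ≈ 4/(ζω_n) = 11.1 s.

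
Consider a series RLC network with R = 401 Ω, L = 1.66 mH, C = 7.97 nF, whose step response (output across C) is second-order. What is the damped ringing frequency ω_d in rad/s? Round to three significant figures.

ω_d ≈ 247000 rad/s

For a series RLC circuit (capacitor voltage as output), ω_n = 1/√(LC) = 1/√(1.66 mH · 7.97 nF) = 275000 rad/s.
ζ = (R/2)·√(C/L) = (401/2)·√(7.97 nF/1.66 mH) = 0.439.
The damped frequency ω_d = ω_n√(1−ζ²) = 247000 rad/s.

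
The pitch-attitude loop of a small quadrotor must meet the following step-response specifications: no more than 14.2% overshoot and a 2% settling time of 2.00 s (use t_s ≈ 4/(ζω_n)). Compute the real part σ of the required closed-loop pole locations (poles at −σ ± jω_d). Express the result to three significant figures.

σ ≈ 2.00

The settling-time spec alone fixes σ = ζω_n = 4/t_s = 4/2.00 = 2.00.
(Overshoot then fixes ζ = 0.528 and hence ω_d = σ·√(1−ζ²)/ζ = 3.22 rad/s.)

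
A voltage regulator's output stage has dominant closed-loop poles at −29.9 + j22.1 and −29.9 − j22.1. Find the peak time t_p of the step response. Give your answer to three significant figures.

t_p = π/ω_d with ω_d = 22.1 (the imaginary part), so t_p = 0.142 s.

t_p ≈ 0.142 s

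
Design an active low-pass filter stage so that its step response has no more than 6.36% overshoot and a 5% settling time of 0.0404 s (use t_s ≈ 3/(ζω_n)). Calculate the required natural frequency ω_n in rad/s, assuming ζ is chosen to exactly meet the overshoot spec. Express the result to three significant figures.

From %OS = 100·exp(−πζ/√(1−ζ²)), invert to get ζ = −ln(OS)/√(π² + ln²(OS)) with OS = 0.0636.
−ln 0.0636 = 2.755, so ζ = 2.755/√(π² + 7.591) = 0.659.
From t_s ≈ 3/(ζω_n): ω_n = 3/(ζ·t_s) = 3/(0.659·0.0404) = 113 rad/s.

ω_n ≈ 113 rad/s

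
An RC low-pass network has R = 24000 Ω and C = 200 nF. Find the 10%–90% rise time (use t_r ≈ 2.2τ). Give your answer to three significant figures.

τ = RC = 24000 × 200 nF = 0.00480 s.
t_r ≈ 2.2τ = 0.0106 s.

t_r ≈ 0.0106 s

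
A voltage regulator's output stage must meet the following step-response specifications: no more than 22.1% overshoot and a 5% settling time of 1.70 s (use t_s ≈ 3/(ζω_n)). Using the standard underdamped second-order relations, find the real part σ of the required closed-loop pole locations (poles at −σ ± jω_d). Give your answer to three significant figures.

σ ≈ 1.76

The settling-time spec alone fixes σ = ζω_n = 3/t_s = 3/1.70 = 1.76.
(Overshoot then fixes ζ = 0.433 and hence ω_d = σ·√(1−ζ²)/ζ = 3.67 rad/s.)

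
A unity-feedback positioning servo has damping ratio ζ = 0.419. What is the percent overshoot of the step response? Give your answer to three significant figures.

%OS ≈ 23.5%

For an underdamped second-order system, %OS = 100·exp(−πζ/√(1−ζ²)).
πζ/√(1−ζ²) = π·0.419/√(1−0.176) = 1.450, so %OS = 100·e^(−1.450) = 23.5%.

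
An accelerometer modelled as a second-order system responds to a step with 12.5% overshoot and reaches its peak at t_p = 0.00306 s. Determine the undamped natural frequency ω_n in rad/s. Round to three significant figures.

ω_n ≈ 1230 rad/s

The overshoot fixes ζ = −ln(OS)/√(π²+ln²(OS)) = 0.552.
From t_p = π/ω_d, ω_d = π/0.00306 = 1030 rad/s, so ω_n = ω_d/√(1−ζ²) = 1230 rad/s.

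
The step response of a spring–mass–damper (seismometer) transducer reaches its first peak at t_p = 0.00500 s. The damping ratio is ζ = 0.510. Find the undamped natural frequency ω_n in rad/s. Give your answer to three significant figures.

ω_n ≈ 730 rad/s

Peak time t_p = π/ω_d, so ω_d = π/t_p = π/0.00500 = 628 rad/s.
ω_n = ω_d/√(1−ζ²) = 628/√0.740 = 730 rad/s.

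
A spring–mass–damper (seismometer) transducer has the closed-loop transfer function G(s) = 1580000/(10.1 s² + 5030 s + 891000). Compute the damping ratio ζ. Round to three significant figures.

Dividing through by 10.1: denominator becomes s² + 498.0 s + 88220.
So ω_n = √88220 = 297 rad/s and ζ = 498.0/(2·297) = 0.838.

ζ ≈ 0.838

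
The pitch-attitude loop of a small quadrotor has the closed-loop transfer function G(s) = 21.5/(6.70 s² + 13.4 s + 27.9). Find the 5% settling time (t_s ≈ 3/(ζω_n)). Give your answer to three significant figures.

Dividing through by 6.70: denominator becomes s² + 2.000 s + 4.164.
So ω_n = √4.164 = 2.04 rad/s and ζ = 2.000/(2·2.04) = 0.490.
t_s ≈ 3/(ζω_n) = 3.00 s.

t_s ≈ 3.00 s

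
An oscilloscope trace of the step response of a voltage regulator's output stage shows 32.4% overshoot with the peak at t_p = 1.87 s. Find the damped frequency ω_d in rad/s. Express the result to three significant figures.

t_p = π/ω_d, so ω_d = π/1.87 = 1.68 rad/s.

ω_d ≈ 1.68 rad/s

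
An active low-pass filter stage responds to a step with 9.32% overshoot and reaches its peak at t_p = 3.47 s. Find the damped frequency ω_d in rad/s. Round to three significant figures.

ω_d ≈ 0.905 rad/s

t_p = π/ω_d, so ω_d = π/3.47 = 0.905 rad/s.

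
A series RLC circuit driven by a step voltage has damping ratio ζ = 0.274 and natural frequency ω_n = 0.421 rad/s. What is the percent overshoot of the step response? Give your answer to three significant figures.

%OS ≈ 40.9%

For an underdamped second-order system, %OS = 100·exp(−πζ/√(1−ζ²)).
πζ/√(1−ζ²) = π·0.274/√(1−0.0751) = 0.8951, so %OS = 100·e^(−0.8951) = 40.9%.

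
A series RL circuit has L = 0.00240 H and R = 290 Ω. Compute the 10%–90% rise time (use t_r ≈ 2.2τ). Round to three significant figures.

τ = L/R = 0.00240/290 = 0.00000828 s.
t_r ≈ 2.2τ = 0.0000182 s.

t_r ≈ 0.0000182 s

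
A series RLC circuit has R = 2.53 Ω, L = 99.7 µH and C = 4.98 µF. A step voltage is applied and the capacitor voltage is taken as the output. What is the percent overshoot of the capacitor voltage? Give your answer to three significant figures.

For a series RLC circuit (capacitor voltage as output), ω_n = 1/√(LC) = 1/√(99.7 µH · 4.98 µF) = 44900 rad/s.
ζ = (R/2)·√(C/L) = (2.53/2)·√(4.98 µF/99.7 µH) = 0.283.
%OS = 100 e^{−πζ/√(1−ζ²)} with ζ = 0.283 gives 39.6%.

%OS ≈ 39.6%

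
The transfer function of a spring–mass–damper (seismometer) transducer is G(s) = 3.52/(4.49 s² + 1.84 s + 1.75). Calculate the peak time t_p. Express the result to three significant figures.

Dividing through by 4.49: denominator becomes s² + 0.4098 s + 0.3898.
So ω_n = √0.3898 = 0.624 rad/s and ζ = 0.4098/(2·0.624) = 0.328.
The damped frequency ω_d = ω_n√(1−ζ²) = 0.590 rad/s. t_p = π/ω_d = 5.33 s.

t_p ≈ 5.33 s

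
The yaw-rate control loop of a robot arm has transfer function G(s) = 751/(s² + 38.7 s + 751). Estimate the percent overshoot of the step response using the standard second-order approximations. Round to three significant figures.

%OS ≈ 4.36%

Matching coefficients with s² + 2ζω_n s + ω_n² gives ω_n² = 751 ⇒ ω_n = 27.4 rad/s, and ζ = 38.7/(2ω_n) = 0.706.
%OS = 100·exp(−πζ/√(1−ζ²)) = 4.36%.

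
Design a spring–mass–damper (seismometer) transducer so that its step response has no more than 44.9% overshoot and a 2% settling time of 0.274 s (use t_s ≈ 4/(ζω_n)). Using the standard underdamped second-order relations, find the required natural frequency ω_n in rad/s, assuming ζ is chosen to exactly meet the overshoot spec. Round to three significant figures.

ω_n ≈ 59.1 rad/s

ζ = −ln(OS)/√(π² + (ln OS)²). With OS = 0.449, ln OS = −0.8007 and ζ = 0.8007/3.242 = 0.247.
From t_s ≈ 4/(ζω_n): ω_n = 4/(ζ·t_s) = 4/(0.247·0.274) = 59.1 rad/s.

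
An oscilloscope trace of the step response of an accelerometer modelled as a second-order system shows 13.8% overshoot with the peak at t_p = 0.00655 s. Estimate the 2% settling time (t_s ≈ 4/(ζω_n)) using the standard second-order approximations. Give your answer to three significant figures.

From the overshoot, ζ = −ln(OS)/√(π²+ln²(OS)) = 0.533.
From t_p = π/ω_d, ω_d = π/0.00655 = 480 rad/s, so ω_n = ω_d/√(1−ζ²) = 567 rad/s.
t_s ≈ 4/(ζω_n) = 4/(0.533·567) = 0.0132 s.

t_s ≈ 0.0132 s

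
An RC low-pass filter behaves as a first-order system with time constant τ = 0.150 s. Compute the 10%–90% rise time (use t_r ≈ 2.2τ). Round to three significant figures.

t_r ≈ 0.330 s

t_r ≈ 2.2τ = 0.330 s.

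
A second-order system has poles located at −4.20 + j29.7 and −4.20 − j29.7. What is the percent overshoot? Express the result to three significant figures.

The poles are at −σ ± jω_d with σ = 4.20 and ω_d = 29.7, so ω_n = √(σ²+ω_d²) = 30.0 rad/s and ζ = σ/ω_n = 0.140.
%OS = 100 e^{−πζ/√(1−ζ²)} with ζ = 0.140 gives 64.1%.

%OS ≈ 64.1%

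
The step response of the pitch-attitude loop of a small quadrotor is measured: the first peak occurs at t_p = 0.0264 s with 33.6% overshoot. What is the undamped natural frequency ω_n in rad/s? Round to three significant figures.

ω_n ≈ 126 rad/s

The overshoot fixes ζ = −ln(OS)/√(π²+ln²(OS)) = 0.328.
From t_p = π/ω_d, ω_d = π/0.0264 = 119 rad/s, so ω_n = ω_d/√(1−ζ²) = 126 rad/s.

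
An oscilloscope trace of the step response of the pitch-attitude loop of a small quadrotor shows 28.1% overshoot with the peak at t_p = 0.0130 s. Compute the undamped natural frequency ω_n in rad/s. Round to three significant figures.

ω_n ≈ 261 rad/s

ζ from %OS: ζ = |ln 0.281|/√(π²+ln²0.281) = 0.375.
From t_p = π/ω_d, ω_d = π/0.0130 = 242 rad/s, so ω_n = ω_d/√(1−ζ²) = 261 rad/s.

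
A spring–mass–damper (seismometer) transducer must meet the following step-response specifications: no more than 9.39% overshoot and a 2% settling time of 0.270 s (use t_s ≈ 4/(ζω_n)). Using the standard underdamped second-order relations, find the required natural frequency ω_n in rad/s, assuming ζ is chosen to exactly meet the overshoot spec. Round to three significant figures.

ζ = −ln(OS)/√(π² + (ln OS)²). With OS = 0.0939, ln OS = −2.366 and ζ = 2.366/3.933 = 0.602.
Then ω_n = 4/(ζ t_s) = 4/(0.602 × 0.270) = 24.6 rad/s.

ω_n ≈ 24.6 rad/s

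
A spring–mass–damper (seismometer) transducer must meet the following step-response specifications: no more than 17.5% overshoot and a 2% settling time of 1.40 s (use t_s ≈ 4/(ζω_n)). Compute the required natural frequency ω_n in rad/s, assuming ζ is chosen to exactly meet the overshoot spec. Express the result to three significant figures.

ω_n ≈ 5.89 rad/s

ζ = −ln(OS)/√(π² + (ln OS)²). With OS = 0.175, ln OS = −1.743 and ζ = 1.743/3.593 = 0.485.
From t_s ≈ 4/(ζω_n): ω_n = 4/(ζ·t_s) = 4/(0.485·1.40) = 5.89 rad/s.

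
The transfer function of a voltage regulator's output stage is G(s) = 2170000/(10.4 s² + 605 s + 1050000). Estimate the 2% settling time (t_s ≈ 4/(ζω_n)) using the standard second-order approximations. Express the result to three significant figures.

Dividing through by 10.4: denominator becomes s² + 58.17 s + 101000.
So ω_n = √101000 = 318 rad/s and ζ = 58.17/(2·318) = 0.0915.
t_s ≈ 4/(ζω_n) = 0.138 s.

t_s ≈ 0.138 s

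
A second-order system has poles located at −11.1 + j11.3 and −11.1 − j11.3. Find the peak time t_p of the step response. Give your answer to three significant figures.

t_p = π/ω_d with ω_d = 11.3 (the imaginary part), so t_p = 0.278 s.

t_p ≈ 0.278 s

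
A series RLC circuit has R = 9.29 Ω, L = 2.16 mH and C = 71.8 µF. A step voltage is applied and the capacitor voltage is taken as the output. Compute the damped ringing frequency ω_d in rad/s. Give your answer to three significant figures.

ω_d ≈ 1350 rad/s

For a series RLC circuit (capacitor voltage as output), ω_n = 1/√(LC) = 1/√(2.16 mH · 71.8 µF) = 2540 rad/s.
ζ = (R/2)·√(C/L) = (9.29/2)·√(71.8 µF/2.16 mH) = 0.847.
ω_d = ω_n√(1−ζ²) = 1350 rad/s.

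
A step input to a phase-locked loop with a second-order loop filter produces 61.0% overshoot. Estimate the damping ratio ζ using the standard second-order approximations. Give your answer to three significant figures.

From %OS = 100·exp(−πζ/√(1−ζ²)), invert to get ζ = −ln(OS)/√(π² + ln²(OS)) with OS = 0.610.
−ln 0.610 = 0.4943, so ζ = 0.4943/√(π² + 0.2443) = 0.155.

ζ ≈ 0.155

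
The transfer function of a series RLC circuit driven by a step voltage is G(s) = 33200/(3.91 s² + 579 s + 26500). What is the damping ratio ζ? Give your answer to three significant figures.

Dividing through by 3.91: denominator becomes s² + 148.1 s + 6777.
So ω_n = √6777 = 82.3 rad/s and ζ = 148.1/(2·82.3) = 0.899.

ζ ≈ 0.899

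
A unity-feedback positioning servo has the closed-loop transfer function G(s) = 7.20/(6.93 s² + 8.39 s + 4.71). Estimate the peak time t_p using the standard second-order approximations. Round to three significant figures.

t_p ≈ 5.61 s

Dividing through by 6.93: denominator becomes s² + 1.211 s + 0.6797.
So ω_n = √0.6797 = 0.824 rad/s and ζ = 1.211/(2·0.824) = 0.734.
ω_d = ω_n√(1−ζ²) = 0.560 rad/s. t_p = π/ω_d = 5.61 s.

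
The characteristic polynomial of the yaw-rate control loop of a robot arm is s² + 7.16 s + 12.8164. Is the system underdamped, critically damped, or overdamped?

critically damped

a² − 4b = 7.16² − 4·12.8164 = 0 (repeated real root); the system is critically damped.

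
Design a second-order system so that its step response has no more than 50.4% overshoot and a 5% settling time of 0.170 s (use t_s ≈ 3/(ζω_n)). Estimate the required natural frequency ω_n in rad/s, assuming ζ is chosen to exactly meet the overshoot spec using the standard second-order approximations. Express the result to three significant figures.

From %OS = 100·exp(−πζ/√(1−ζ²)), invert to get ζ = −ln(OS)/√(π² + ln²(OS)) with OS = 0.504.
−ln 0.504 = 0.6852, so ζ = 0.6852/√(π² + 0.4695) = 0.213.
Then ω_n = 3/(ζ t_s) = 3/(0.213 × 0.170) = 82.8 rad/s.

ω_n ≈ 82.8 rad/s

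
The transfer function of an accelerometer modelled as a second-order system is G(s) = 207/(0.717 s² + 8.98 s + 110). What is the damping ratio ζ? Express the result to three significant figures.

ζ ≈ 0.506

Dividing through by 0.717: denominator becomes s² + 12.52 s + 153.4.
So ω_n = √153.4 = 12.4 rad/s and ζ = 12.52/(2·12.4) = 0.506.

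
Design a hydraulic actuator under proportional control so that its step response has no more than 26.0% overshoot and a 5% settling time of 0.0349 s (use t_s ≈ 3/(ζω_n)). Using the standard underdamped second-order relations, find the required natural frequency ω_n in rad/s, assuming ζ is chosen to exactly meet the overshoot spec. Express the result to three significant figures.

From %OS = 100·exp(−πζ/√(1−ζ²)), invert to get ζ = −ln(OS)/√(π² + ln²(OS)) with OS = 0.260.
−ln 0.260 = 1.347, so ζ = 1.347/√(π² + 1.815) = 0.394.
From t_s ≈ 3/(ζω_n): ω_n = 3/(ζ·t_s) = 3/(0.394·0.0349) = 218 rad/s.

ω_n ≈ 218 rad/s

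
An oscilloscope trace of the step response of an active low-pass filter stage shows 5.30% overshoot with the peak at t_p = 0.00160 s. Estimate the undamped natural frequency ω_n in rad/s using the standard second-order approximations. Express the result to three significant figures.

The overshoot fixes ζ = −ln(OS)/√(π²+ln²(OS)) = 0.683.
From t_p = π/ω_d, ω_d = π/0.00160 = 1960 rad/s, so ω_n = ω_d/√(1−ζ²) = 2690 rad/s.

ω_n ≈ 2690 rad/s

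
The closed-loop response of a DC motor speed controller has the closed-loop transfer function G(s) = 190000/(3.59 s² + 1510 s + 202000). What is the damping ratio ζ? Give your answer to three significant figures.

ζ ≈ 0.887

Dividing through by 3.59: denominator becomes s² + 420.6 s + 56270.
So ω_n = √56270 = 237 rad/s and ζ = 420.6/(2·237) = 0.887.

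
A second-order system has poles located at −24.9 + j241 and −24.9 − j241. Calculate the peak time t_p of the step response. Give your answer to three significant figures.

t_p ≈ 0.0130 s

t_p = π/ω_d with ω_d = 241 (the imaginary part), so t_p = 0.0130 s.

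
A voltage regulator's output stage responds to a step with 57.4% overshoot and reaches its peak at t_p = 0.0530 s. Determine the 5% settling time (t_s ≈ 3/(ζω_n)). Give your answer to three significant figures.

t_s ≈ 0.286 s

From the overshoot, ζ = −ln(OS)/√(π²+ln²(OS)) = 0.174.
From t_p = π/ω_d, ω_d = π/0.0530 = 59.3 rad/s, so ω_n = ω_d/√(1−ζ²) = 60.2 rad/s.
t_s ≈ 3/(ζω_n) = 3/(0.174·60.2) = 0.286 s.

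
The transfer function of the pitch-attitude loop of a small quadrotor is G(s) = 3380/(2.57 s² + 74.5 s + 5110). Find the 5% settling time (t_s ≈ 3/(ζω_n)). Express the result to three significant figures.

Dividing through by 2.57: denominator becomes s² + 28.99 s + 1988.
So ω_n = √1988 = 44.6 rad/s and ζ = 28.99/(2·44.6) = 0.325.
t_s ≈ 3/(ζω_n) = 0.207 s.

t_s ≈ 0.207 s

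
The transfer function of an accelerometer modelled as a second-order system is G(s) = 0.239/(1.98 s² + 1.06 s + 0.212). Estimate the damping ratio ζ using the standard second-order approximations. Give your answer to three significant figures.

Dividing through by 1.98: denominator becomes s² + 0.5354 s + 0.1071.
So ω_n = √0.1071 = 0.327 rad/s and ζ = 0.5354/(2·0.327) = 0.818.

ζ ≈ 0.818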